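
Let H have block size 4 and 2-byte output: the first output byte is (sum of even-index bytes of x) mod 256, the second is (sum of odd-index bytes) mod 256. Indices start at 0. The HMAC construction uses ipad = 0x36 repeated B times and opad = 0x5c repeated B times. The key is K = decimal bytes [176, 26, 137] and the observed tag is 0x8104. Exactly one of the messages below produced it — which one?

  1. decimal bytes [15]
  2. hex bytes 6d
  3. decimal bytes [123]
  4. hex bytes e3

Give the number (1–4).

3

Key decimal bytes [176, 26, 137] = b0 1a 89 is 3 bytes ≤ B = 4; zero-pad to 4 bytes: K' = b0 1a 89 00.
K' ⊕ ipad = 86 2c bf 36; K' ⊕ opad = ec 46 d5 5c.
m1: inner = H(86 2c bf 36 0f) = 54 62; tag = H(ec 46 d5 5c 54 62) = 1504
m2: inner = H(86 2c bf 36 6d) = b2 62; tag = H(ec 46 d5 5c b2 62) = 7304
m3: inner = H(86 2c bf 36 7b) = c0 62; tag = H(ec 46 d5 5c c0 62) = 8104 ← matches
m4: inner = H(86 2c bf 36 e3) = 28 62; tag = H(ec 46 d5 5c 28 62) = e904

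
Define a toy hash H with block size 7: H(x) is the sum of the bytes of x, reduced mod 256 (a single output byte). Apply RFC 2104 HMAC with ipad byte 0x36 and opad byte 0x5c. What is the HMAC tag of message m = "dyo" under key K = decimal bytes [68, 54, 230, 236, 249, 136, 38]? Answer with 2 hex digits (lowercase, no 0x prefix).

Key decimal bytes [68, 54, 230, 236, 249, 136, 38] = 44 36 e6 ec f9 88 26 is exactly B = 7 bytes: K' = 44 36 e6 ec f9 88 26.
K' ⊕ ipad = 72 00 d0 da cf be 10.  K' ⊕ opad = 18 6a ba b0 a5 d4 7a.
Inner input = (K'⊕ipad) ∥ m = 72 00 d0 da cf be 10 ∥ 64 79 6f.
Inner hash: sum = 114+0+208+218+207+190+16+100+121+111 = 1285; mod 256 = 5 → 05.
Outer input = (K'⊕opad) ∥ inner = 18 6a ba b0 a5 d4 7a ∥ 05.
Outer hash (tag): sum = 24+106+186+176+165+212+122+5 = 996; mod 256 = 228 → e4.

e4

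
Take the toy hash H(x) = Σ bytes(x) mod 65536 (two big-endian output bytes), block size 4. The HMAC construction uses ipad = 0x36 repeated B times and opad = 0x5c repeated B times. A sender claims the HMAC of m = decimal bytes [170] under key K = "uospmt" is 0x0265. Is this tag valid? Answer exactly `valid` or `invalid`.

Key "uospmt" = 75 6f 73 70 6d 74 is 6 bytes > B = 4, so hash it first: H(key) = 02 a8, then zero-pad to 4 bytes: K' = 02 a8 00 00.
K' ⊕ ipad = 34 9e 36 36; K' ⊕ opad = 5e f4 5c 5c.
Inner hash: sum = 52+158+54+54+170 = 488 → 01 e8.
Outer hash (recomputed tag): sum = 94+244+92+92+1+232 = 755 → 02 f3.
Recomputed tag = 02f3; claimed = 0265 → mismatch.

invalid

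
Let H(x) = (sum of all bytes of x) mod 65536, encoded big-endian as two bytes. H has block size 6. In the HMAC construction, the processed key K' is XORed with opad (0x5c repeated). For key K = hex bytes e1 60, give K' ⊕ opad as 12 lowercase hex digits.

bd3c5c5c5c5c

Key hex bytes e1 60 is 2 bytes ≤ B = 6; zero-pad to 6 bytes: K' = e1 60 00 00 00 00.
XOR each byte with 0x5c: e1⊕5c=bd, 60⊕5c=3c, 00⊕5c=5c, 00⊕5c=5c, 00⊕5c=5c, 00⊕5c=5c.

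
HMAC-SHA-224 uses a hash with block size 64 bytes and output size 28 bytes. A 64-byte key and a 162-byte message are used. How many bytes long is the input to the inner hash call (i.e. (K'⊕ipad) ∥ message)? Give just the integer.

Key is 64 ≤ 64 bytes, zero-padded: |K'| = 64.
Inner input = (K'⊕ipad) ∥ m → 64 + 162 = 226 bytes.

226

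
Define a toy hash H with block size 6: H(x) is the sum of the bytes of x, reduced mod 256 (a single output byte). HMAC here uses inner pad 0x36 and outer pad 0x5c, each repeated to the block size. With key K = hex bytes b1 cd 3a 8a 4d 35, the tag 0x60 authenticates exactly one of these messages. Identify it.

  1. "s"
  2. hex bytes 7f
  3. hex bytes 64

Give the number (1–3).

3

Key hex bytes b1 cd 3a 8a 4d 35 is exactly B = 6 bytes: K' = b1 cd 3a 8a 4d 35.
K' ⊕ ipad = 87 fb 0c bc 7b 03; K' ⊕ opad = ed 91 66 d6 11 69.
m1: inner = H(87 fb 0c bc 7b 03 73) = 3b; tag = H(ed 91 66 d6 11 69 3b) = 6f
m2: inner = H(87 fb 0c bc 7b 03 7f) = 47; tag = H(ed 91 66 d6 11 69 47) = 7b
m3: inner = H(87 fb 0c bc 7b 03 64) = 2c; tag = H(ed 91 66 d6 11 69 2c) = 60 ← matches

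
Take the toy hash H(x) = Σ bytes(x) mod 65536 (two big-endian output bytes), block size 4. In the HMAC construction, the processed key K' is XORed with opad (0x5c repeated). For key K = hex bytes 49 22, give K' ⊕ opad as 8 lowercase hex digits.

Key hex bytes 49 22 is 2 bytes ≤ B = 4; zero-pad to 4 bytes: K' = 49 22 00 00.
XOR each byte with 0x5c: 49⊕5c=15, 22⊕5c=7e, 00⊕5c=5c, 00⊕5c=5c.

157e5c5c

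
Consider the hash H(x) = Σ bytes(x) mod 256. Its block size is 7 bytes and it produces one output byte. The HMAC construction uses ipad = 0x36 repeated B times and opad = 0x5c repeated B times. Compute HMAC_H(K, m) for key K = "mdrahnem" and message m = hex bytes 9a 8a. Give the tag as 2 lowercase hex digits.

1a

Key "mdrahnem" = 6d 64 72 61 68 6e 65 6d is 8 bytes > B = 7, so hash it first: H(key) = 4c, then zero-pad to 7 bytes: K' = 4c 00 00 00 00 00 00.
K' ⊕ ipad = 7a 36 36 36 36 36 36.  K' ⊕ opad = 10 5c 5c 5c 5c 5c 5c.
Inner input = (K'⊕ipad) ∥ m = 7a 36 36 36 36 36 36 ∥ 9a 8a.
Inner hash: sum = 122+54+54+54+54+54+54+154+138 = 738; mod 256 = 226 → e2.
Outer input = (K'⊕opad) ∥ inner = 10 5c 5c 5c 5c 5c 5c ∥ e2.
Outer hash (tag): sum = 16+92+92+92+92+92+92+226 = 794; mod 256 = 26 → 1a.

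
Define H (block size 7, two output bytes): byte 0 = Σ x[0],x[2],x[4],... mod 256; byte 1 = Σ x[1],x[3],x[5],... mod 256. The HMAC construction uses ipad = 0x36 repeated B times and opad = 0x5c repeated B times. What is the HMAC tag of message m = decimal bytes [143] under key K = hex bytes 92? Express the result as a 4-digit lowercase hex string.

Key hex bytes 92 is 1 byte ≤ B = 7; zero-pad to 7 bytes: K' = 92 00 00 00 00 00 00.
K' ⊕ ipad = a4 36 36 36 36 36 36.  K' ⊕ opad = ce 5c 5c 5c 5c 5c 5c.
Inner input = (K'⊕ipad) ∥ m = a4 36 36 36 36 36 36 ∥ 8f.
Inner hash: even-index sum = 326 mod 256 = 70; odd-index sum = 305 mod 256 = 49 → 46 31.
Outer input = (K'⊕opad) ∥ inner = ce 5c 5c 5c 5c 5c 5c ∥ 46 31.
Outer hash (tag): even-index sum = 531 mod 256 = 19; odd-index sum = 346 mod 256 = 90 → 13 5a.

135a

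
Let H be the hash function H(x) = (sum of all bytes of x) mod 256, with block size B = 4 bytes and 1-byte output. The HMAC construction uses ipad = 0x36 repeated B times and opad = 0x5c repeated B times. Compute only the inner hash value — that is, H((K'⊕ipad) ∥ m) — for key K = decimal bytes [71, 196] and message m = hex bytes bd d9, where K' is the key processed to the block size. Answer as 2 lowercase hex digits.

Key decimal bytes [71, 196] = 47 c4 is 2 bytes ≤ B = 4; zero-pad to 4 bytes: K' = 47 c4 00 00.
K' ⊕ ipad = 71 f2 36 36.
Inner input = 71 f2 36 36 ∥ bd d9.
Inner hash: sum = 113+242+54+54+189+217 = 869; mod 256 = 101 → 65.

65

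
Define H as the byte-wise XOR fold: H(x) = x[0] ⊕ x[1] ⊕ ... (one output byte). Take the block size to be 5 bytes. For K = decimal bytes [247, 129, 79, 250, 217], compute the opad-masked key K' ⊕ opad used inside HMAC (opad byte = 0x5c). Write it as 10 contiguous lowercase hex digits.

Key decimal bytes [247, 129, 79, 250, 217] = f7 81 4f fa d9 is exactly B = 5 bytes: K' = f7 81 4f fa d9.
XOR each byte with 0x5c: f7⊕5c=ab, 81⊕5c=dd, 4f⊕5c=13, fa⊕5c=a6, d9⊕5c=85.

abdd13a685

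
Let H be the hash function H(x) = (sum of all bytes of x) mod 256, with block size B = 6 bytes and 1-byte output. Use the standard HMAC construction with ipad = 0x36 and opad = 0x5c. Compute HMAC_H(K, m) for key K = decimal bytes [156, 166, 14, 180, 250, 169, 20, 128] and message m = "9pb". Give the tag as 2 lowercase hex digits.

59

Key decimal bytes [156, 166, 14, 180, 250, 169, 20, 128] = 9c a6 0e b4 fa a9 14 80 is 8 bytes > B = 6, so hash it first: H(key) = 3b, then zero-pad to 6 bytes: K' = 3b 00 00 00 00 00.
K' ⊕ ipad = 0d 36 36 36 36 36.  K' ⊕ opad = 67 5c 5c 5c 5c 5c.
Inner input = (K'⊕ipad) ∥ m = 0d 36 36 36 36 36 ∥ 39 70 62.
Inner hash: sum = 13+54+54+54+54+54+57+112+98 = 550; mod 256 = 38 → 26.
Outer input = (K'⊕opad) ∥ inner = 67 5c 5c 5c 5c 5c ∥ 26.
Outer hash (tag): sum = 103+92+92+92+92+92+38 = 601; mod 256 = 89 → 59.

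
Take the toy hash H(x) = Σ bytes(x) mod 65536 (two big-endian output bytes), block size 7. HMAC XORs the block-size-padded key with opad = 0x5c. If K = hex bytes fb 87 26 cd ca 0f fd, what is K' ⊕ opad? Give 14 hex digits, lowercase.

a7db7a919653a1

Key hex bytes fb 87 26 cd ca 0f fd is exactly B = 7 bytes: K' = fb 87 26 cd ca 0f fd.
XOR each byte with 0x5c: fb⊕5c=a7, 87⊕5c=db, 26⊕5c=7a, cd⊕5c=91, ca⊕5c=96, 0f⊕5c=53, fd⊕5c=a1.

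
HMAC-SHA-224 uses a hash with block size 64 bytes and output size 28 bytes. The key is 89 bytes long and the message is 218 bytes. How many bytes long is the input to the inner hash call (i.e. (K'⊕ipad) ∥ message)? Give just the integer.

Key is 89 > 64 bytes, so it is hashed to 28 bytes then zero-padded to 64: |K'| = 64.
Inner input = (K'⊕ipad) ∥ m → 64 + 218 = 282 bytes.

282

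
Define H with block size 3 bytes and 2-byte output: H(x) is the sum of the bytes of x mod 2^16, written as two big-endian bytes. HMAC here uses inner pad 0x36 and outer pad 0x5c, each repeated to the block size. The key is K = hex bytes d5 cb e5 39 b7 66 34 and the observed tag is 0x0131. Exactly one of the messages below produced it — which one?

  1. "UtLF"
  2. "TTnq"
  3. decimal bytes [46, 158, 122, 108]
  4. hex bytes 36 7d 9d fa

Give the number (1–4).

2

Key hex bytes d5 cb e5 39 b7 66 34 is 7 bytes > B = 3, so hash it first: H(key) = 04 0f, then zero-pad to 3 bytes: K' = 04 0f 00.
K' ⊕ ipad = 32 39 36; K' ⊕ opad = 58 53 5c.
m1: inner = H(32 39 36 55 74 4c 46) = 01 fc; tag = H(58 53 5c 01 fc) = 0204
m2: inner = H(32 39 36 54 54 6e 71) = 02 28; tag = H(58 53 5c 02 28) = 0131 ← matches
m3: inner = H(32 39 36 2e 9e 7a 6c) = 02 53; tag = H(58 53 5c 02 53) = 015c
m4: inner = H(32 39 36 36 7d 9d fa) = 02 eb; tag = H(58 53 5c 02 eb) = 01f4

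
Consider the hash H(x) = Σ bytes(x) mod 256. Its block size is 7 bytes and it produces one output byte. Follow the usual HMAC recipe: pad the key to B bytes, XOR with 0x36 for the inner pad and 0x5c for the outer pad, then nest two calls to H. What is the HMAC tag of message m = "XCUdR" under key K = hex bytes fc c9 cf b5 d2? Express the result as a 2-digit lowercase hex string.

Key hex bytes fc c9 cf b5 d2 is 5 bytes ≤ B = 7; zero-pad to 7 bytes: K' = fc c9 cf b5 d2 00 00.
K' ⊕ ipad = ca ff f9 83 e4 36 36.  K' ⊕ opad = a0 95 93 e9 8e 5c 5c.
Inner input = (K'⊕ipad) ∥ m = ca ff f9 83 e4 36 36 ∥ 58 43 55 64 52.
Inner hash: sum = 202+255+249+131+228+54+54+88+67+85+100+82 = 1595; mod 256 = 59 → 3b.
Outer input = (K'⊕opad) ∥ inner = a0 95 93 e9 8e 5c 5c ∥ 3b.
Outer hash (tag): sum = 160+149+147+233+142+92+92+59 = 1074; mod 256 = 50 → 32.

32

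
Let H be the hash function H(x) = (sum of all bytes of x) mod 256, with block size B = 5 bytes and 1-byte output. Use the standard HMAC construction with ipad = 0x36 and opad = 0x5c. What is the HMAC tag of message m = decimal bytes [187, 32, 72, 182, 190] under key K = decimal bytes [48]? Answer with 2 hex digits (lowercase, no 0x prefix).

51

Key decimal bytes [48] = 30 is 1 byte ≤ B = 5; zero-pad to 5 bytes: K' = 30 00 00 00 00.
K' ⊕ ipad = 06 36 36 36 36.  K' ⊕ opad = 6c 5c 5c 5c 5c.
Inner input = (K'⊕ipad) ∥ m = 06 36 36 36 36 ∥ bb 20 48 b6 be.
Inner hash: sum = 6+54+54+54+54+187+32+72+182+190 = 885; mod 256 = 117 → 75.
Outer input = (K'⊕opad) ∥ inner = 6c 5c 5c 5c 5c ∥ 75.
Outer hash (tag): sum = 108+92+92+92+92+117 = 593; mod 256 = 81 → 51.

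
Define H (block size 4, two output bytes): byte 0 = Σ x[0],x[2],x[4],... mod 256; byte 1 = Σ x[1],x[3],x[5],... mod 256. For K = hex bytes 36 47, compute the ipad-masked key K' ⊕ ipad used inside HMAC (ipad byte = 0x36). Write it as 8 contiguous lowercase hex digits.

Key hex bytes 36 47 is 2 bytes ≤ B = 4; zero-pad to 4 bytes: K' = 36 47 00 00.
XOR each byte with 0x36: 36⊕36=00, 47⊕36=71, 00⊕36=36, 00⊕36=36.

00713636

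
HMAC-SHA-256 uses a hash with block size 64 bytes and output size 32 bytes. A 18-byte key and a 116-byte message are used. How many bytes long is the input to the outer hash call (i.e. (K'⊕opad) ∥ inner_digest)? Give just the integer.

96

Key is 18 ≤ 64 bytes, zero-padded: |K'| = 64.
Outer input = (K'⊕opad) ∥ H(inner) → 64 + 32 = 96 bytes.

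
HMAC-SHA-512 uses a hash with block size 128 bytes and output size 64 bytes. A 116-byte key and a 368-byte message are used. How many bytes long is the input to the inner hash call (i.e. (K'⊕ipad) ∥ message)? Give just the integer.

Key is 116 ≤ 128 bytes, zero-padded: |K'| = 128.
Inner input = (K'⊕ipad) ∥ m → 128 + 368 = 496 bytes.

496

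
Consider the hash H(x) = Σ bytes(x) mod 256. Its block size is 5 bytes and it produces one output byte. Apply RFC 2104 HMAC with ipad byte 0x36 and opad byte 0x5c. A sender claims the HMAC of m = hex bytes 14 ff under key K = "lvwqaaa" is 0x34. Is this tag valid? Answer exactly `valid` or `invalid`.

Key "lvwqaaa" = 6c 76 77 71 61 61 61 is 7 bytes > B = 5, so hash it first: H(key) = ed, then zero-pad to 5 bytes: K' = ed 00 00 00 00.
K' ⊕ ipad = db 36 36 36 36; K' ⊕ opad = b1 5c 5c 5c 5c.
Inner hash: sum = 219+54+54+54+54+20+255 = 710; mod 256 = 198 → c6.
Outer hash (recomputed tag): sum = 177+92+92+92+92+198 = 743; mod 256 = 231 → e7.
Recomputed tag = e7; claimed = 34 → mismatch.

invalid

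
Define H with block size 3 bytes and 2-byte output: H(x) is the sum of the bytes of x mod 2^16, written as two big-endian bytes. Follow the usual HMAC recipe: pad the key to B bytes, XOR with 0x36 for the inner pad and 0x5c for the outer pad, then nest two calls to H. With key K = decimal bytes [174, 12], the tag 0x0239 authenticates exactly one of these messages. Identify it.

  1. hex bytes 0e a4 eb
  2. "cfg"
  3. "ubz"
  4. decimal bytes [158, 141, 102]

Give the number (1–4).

4

Key decimal bytes [174, 12] = ae 0c is 2 bytes ≤ B = 3; zero-pad to 3 bytes: K' = ae 0c 00.
K' ⊕ ipad = 98 3a 36; K' ⊕ opad = f2 50 5c.
m1: inner = H(98 3a 36 0e a4 eb) = 02 a5; tag = H(f2 50 5c 02 a5) = 0245
m2: inner = H(98 3a 36 63 66 67) = 02 38; tag = H(f2 50 5c 02 38) = 01d8
m3: inner = H(98 3a 36 75 62 7a) = 02 59; tag = H(f2 50 5c 02 59) = 01f9
m4: inner = H(98 3a 36 9e 8d 66) = 02 99; tag = H(f2 50 5c 02 99) = 0239 ← matches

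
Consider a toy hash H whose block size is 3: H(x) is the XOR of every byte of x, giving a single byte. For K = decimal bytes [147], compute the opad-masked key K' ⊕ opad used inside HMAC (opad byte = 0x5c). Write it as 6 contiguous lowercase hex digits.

Key decimal bytes [147] = 93 is 1 byte ≤ B = 3; zero-pad to 3 bytes: K' = 93 00 00.
XOR each byte with 0x5c: 93⊕5c=cf, 00⊕5c=5c, 00⊕5c=5c.

cf5c5c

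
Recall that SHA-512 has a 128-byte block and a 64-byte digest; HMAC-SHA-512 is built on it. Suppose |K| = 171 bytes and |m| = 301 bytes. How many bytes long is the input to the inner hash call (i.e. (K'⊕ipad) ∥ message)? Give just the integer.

Key is 171 > 128 bytes, so it is hashed to 64 bytes then zero-padded to 128: |K'| = 128.
Inner input = (K'⊕ipad) ∥ m → 128 + 301 = 429 bytes.

429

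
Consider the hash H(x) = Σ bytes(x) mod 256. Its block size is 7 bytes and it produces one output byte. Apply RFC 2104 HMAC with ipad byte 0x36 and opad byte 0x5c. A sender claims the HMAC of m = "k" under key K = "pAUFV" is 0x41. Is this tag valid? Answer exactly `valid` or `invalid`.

Key "pAUFV" = 70 41 55 46 56 is 5 bytes ≤ B = 7; zero-pad to 7 bytes: K' = 70 41 55 46 56 00 00.
K' ⊕ ipad = 46 77 63 70 60 36 36; K' ⊕ opad = 2c 1d 09 1a 0a 5c 5c.
Inner hash: sum = 70+119+99+112+96+54+54+107 = 711; mod 256 = 199 → c7.
Outer hash (recomputed tag): sum = 44+29+9+26+10+92+92+199 = 501; mod 256 = 245 → f5.
Recomputed tag = f5; claimed = 41 → mismatch.

invalid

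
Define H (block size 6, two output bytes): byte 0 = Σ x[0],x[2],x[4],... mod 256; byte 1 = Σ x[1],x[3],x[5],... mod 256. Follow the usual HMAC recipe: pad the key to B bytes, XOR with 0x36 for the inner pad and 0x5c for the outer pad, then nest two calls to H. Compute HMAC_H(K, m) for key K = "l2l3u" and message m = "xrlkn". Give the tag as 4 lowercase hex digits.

d255

Key "l2l3u" = 6c 32 6c 33 75 is 5 bytes ≤ B = 6; zero-pad to 6 bytes: K' = 6c 32 6c 33 75 00.
K' ⊕ ipad = 5a 04 5a 05 43 36.  K' ⊕ opad = 30 6e 30 6f 29 5c.
Inner input = (K'⊕ipad) ∥ m = 5a 04 5a 05 43 36 ∥ 78 72 6c 6b 6e.
Inner hash: even-index sum = 585 mod 256 = 73; odd-index sum = 284 mod 256 = 28 → 49 1c.
Outer input = (K'⊕opad) ∥ inner = 30 6e 30 6f 29 5c ∥ 49 1c.
Outer hash (tag): even-index sum = 210 mod 256 = 210; odd-index sum = 341 mod 256 = 85 → d2 55.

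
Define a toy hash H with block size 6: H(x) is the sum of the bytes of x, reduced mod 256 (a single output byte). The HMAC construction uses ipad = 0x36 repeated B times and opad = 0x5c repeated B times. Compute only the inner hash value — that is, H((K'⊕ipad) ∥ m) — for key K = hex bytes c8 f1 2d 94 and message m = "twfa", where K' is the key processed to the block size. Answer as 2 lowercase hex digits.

a0

Key hex bytes c8 f1 2d 94 is 4 bytes ≤ B = 6; zero-pad to 6 bytes: K' = c8 f1 2d 94 00 00.
K' ⊕ ipad = fe c7 1b a2 36 36.
Inner input = fe c7 1b a2 36 36 ∥ 74 77 66 61.
Inner hash: sum = 254+199+27+162+54+54+116+119+102+97 = 1184; mod 256 = 160 → a0.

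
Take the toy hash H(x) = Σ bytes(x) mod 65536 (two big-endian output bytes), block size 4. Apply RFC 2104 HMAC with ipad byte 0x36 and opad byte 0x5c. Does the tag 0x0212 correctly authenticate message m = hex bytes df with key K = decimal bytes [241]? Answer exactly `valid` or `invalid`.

Key decimal bytes [241] = f1 is 1 byte ≤ B = 4; zero-pad to 4 bytes: K' = f1 00 00 00.
K' ⊕ ipad = c7 36 36 36; K' ⊕ opad = ad 5c 5c 5c.
Inner hash: sum = 199+54+54+54+223 = 584 → 02 48.
Outer hash (recomputed tag): sum = 173+92+92+92+2+72 = 523 → 02 0b.
Recomputed tag = 020b; claimed = 0212 → mismatch.

invalid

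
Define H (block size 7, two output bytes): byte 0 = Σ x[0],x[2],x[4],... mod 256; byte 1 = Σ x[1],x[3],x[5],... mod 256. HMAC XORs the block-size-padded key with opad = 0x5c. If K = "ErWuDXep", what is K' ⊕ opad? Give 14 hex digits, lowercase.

19f35c5c5c5c5c

Key "ErWuDXep" = 45 72 57 75 44 58 65 70 is 8 bytes > B = 7, so hash it first: H(key) = 45 af, then zero-pad to 7 bytes: K' = 45 af 00 00 00 00 00.
XOR each byte with 0x5c: 45⊕5c=19, af⊕5c=f3, 00⊕5c=5c, 00⊕5c=5c, 00⊕5c=5c, 00⊕5c=5c, 00⊕5c=5c.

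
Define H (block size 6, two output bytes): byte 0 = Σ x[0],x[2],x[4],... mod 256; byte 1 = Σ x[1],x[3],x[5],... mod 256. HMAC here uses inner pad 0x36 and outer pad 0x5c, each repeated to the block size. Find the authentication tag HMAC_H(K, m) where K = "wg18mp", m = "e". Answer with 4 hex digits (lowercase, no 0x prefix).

Key "wg18mp" = 77 67 31 38 6d 70 is exactly B = 6 bytes: K' = 77 67 31 38 6d 70.
K' ⊕ ipad = 41 51 07 0e 5b 46.  K' ⊕ opad = 2b 3b 6d 64 31 2c.
Inner input = (K'⊕ipad) ∥ m = 41 51 07 0e 5b 46 ∥ 65.
Inner hash: even-index sum = 264 mod 256 = 8; odd-index sum = 165 mod 256 = 165 → 08 a5.
Outer input = (K'⊕opad) ∥ inner = 2b 3b 6d 64 31 2c ∥ 08 a5.
Outer hash (tag): even-index sum = 209 mod 256 = 209; odd-index sum = 368 mod 256 = 112 → d1 70.

d170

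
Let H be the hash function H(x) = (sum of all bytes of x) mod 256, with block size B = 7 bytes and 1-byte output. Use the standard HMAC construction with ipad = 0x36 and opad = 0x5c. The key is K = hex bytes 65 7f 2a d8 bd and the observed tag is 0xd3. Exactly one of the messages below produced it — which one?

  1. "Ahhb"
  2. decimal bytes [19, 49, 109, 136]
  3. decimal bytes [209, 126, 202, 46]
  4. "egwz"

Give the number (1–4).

Key hex bytes 65 7f 2a d8 bd is 5 bytes ≤ B = 7; zero-pad to 7 bytes: K' = 65 7f 2a d8 bd 00 00.
K' ⊕ ipad = 53 49 1c ee 8b 36 36; K' ⊕ opad = 39 23 76 84 e1 5c 5c.
m1: inner = H(53 49 1c ee 8b 36 36 41 68 68 62) = 10; tag = H(39 23 76 84 e1 5c 5c 10) = ff
m2: inner = H(53 49 1c ee 8b 36 36 13 31 6d 88) = d6; tag = H(39 23 76 84 e1 5c 5c d6) = c5
m3: inner = H(53 49 1c ee 8b 36 36 d1 7e ca 2e) = e4; tag = H(39 23 76 84 e1 5c 5c e4) = d3 ← matches
m4: inner = H(53 49 1c ee 8b 36 36 65 67 77 7a) = 5a; tag = H(39 23 76 84 e1 5c 5c 5a) = 49

3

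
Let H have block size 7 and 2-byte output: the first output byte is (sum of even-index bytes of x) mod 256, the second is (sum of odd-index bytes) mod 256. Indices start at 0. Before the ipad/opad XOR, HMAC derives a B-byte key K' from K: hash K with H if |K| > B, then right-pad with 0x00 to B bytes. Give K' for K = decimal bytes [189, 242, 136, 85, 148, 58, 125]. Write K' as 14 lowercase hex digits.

bdf28855943a7d

Key decimal bytes [189, 242, 136, 85, 148, 58, 125] = bd f2 88 55 94 3a 7d is exactly B = 7 bytes: K' = bd f2 88 55 94 3a 7d.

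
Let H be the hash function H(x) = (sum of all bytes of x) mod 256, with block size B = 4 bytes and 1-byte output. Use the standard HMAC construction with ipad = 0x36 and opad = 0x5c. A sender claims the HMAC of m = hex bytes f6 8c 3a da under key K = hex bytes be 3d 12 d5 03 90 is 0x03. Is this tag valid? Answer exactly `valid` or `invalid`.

Key hex bytes be 3d 12 d5 03 90 is 6 bytes > B = 4, so hash it first: H(key) = 75, then zero-pad to 4 bytes: K' = 75 00 00 00.
K' ⊕ ipad = 43 36 36 36; K' ⊕ opad = 29 5c 5c 5c.
Inner hash: sum = 67+54+54+54+246+140+58+218 = 891; mod 256 = 123 → 7b.
Outer hash (recomputed tag): sum = 41+92+92+92+123 = 440; mod 256 = 184 → b8.
Recomputed tag = b8; claimed = 03 → mismatch.

invalid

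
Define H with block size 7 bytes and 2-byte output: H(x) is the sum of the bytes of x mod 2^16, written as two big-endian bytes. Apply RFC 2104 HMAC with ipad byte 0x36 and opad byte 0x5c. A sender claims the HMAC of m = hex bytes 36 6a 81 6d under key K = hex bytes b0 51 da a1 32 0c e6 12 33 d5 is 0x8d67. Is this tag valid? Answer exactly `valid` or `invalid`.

Key hex bytes b0 51 da a1 32 0c e6 12 33 d5 is 10 bytes > B = 7, so hash it first: H(key) = 04 ba, then zero-pad to 7 bytes: K' = 04 ba 00 00 00 00 00.
K' ⊕ ipad = 32 8c 36 36 36 36 36; K' ⊕ opad = 58 e6 5c 5c 5c 5c 5c.
Inner hash: sum = 50+140+54+54+54+54+54+54+106+129+109 = 858 → 03 5a.
Outer hash (recomputed tag): sum = 88+230+92+92+92+92+92+3+90 = 871 → 03 67.
Recomputed tag = 0367; claimed = 8d67 → mismatch.

invalid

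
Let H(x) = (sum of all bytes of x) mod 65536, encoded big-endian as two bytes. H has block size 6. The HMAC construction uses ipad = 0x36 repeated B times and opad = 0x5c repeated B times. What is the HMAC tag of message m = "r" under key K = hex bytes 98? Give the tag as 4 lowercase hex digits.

02c0

Key hex bytes 98 is 1 byte ≤ B = 6; zero-pad to 6 bytes: K' = 98 00 00 00 00 00.
K' ⊕ ipad = ae 36 36 36 36 36.  K' ⊕ opad = c4 5c 5c 5c 5c 5c.
Inner input = (K'⊕ipad) ∥ m = ae 36 36 36 36 36 ∥ 72.
Inner hash: sum = 174+54+54+54+54+54+114 = 558 → 02 2e.
Outer input = (K'⊕opad) ∥ inner = c4 5c 5c 5c 5c 5c ∥ 02 2e.
Outer hash (tag): sum = 196+92+92+92+92+92+2+46 = 704 → 02 c0.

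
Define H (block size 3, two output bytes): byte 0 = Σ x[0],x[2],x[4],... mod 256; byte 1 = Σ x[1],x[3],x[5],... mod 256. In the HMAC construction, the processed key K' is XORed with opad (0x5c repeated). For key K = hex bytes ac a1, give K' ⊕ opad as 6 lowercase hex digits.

f0fd5c

Key hex bytes ac a1 is 2 bytes ≤ B = 3; zero-pad to 3 bytes: K' = ac a1 00.
XOR each byte with 0x5c: ac⊕5c=f0, a1⊕5c=fd, 00⊕5c=5c.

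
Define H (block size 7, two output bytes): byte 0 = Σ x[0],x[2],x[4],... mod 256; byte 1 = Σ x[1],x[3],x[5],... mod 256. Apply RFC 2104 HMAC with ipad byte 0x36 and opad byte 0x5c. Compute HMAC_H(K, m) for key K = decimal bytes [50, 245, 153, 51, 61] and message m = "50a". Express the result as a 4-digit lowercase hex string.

Key decimal bytes [50, 245, 153, 51, 61] = 32 f5 99 33 3d is 5 bytes ≤ B = 7; zero-pad to 7 bytes: K' = 32 f5 99 33 3d 00 00.
K' ⊕ ipad = 04 c3 af 05 0b 36 36.  K' ⊕ opad = 6e a9 c5 6f 61 5c 5c.
Inner input = (K'⊕ipad) ∥ m = 04 c3 af 05 0b 36 36 ∥ 35 30 61.
Inner hash: even-index sum = 292 mod 256 = 36; odd-index sum = 404 mod 256 = 148 → 24 94.
Outer input = (K'⊕opad) ∥ inner = 6e a9 c5 6f 61 5c 5c ∥ 24 94.
Outer hash (tag): even-index sum = 644 mod 256 = 132; odd-index sum = 408 mod 256 = 152 → 84 98.

8498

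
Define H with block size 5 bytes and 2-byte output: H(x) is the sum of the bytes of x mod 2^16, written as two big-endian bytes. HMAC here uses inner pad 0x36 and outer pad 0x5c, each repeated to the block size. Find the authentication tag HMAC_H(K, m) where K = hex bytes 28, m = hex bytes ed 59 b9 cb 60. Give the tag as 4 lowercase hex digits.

0208

Key hex bytes 28 is 1 byte ≤ B = 5; zero-pad to 5 bytes: K' = 28 00 00 00 00.
K' ⊕ ipad = 1e 36 36 36 36.  K' ⊕ opad = 74 5c 5c 5c 5c.
Inner input = (K'⊕ipad) ∥ m = 1e 36 36 36 36 ∥ ed 59 b9 cb 60.
Inner hash: sum = 30+54+54+54+54+237+89+185+203+96 = 1056 → 04 20.
Outer input = (K'⊕opad) ∥ inner = 74 5c 5c 5c 5c ∥ 04 20.
Outer hash (tag): sum = 116+92+92+92+92+4+32 = 520 → 02 08.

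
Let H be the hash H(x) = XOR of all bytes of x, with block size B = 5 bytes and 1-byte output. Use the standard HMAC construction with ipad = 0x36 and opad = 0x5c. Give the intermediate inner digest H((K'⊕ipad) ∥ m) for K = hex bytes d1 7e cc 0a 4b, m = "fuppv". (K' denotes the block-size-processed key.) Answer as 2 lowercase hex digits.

Key hex bytes d1 7e cc 0a 4b is exactly B = 5 bytes: K' = d1 7e cc 0a 4b.
K' ⊕ ipad = e7 48 fa 3c 7d.
Inner input = e7 48 fa 3c 7d ∥ 66 75 70 70 76.
Inner hash: XOR e7⊕48⊕fa⊕3c⊕7d⊕66⊕75⊕70⊕70⊕76 = 71.

71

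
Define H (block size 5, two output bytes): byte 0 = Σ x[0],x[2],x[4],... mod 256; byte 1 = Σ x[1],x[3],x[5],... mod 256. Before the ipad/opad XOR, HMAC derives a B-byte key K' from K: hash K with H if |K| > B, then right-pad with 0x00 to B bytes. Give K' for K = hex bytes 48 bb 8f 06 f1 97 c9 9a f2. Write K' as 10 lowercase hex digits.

|K| = 9 > B = 5, so first hash the key.
H(K): even-index sum = 899 mod 256 = 131; odd-index sum = 498 mod 256 = 242 → 83 f2.
Zero-pad H(K) = 83 f2 to 5 bytes: K' = 83 f2 00 00 00.

83f2000000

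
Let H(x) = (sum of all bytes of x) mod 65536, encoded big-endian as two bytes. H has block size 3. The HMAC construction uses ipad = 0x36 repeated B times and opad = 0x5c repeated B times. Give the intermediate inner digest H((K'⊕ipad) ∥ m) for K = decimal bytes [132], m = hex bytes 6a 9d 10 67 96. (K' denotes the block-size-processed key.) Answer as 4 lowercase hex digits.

Key decimal bytes [132] = 84 is 1 byte ≤ B = 3; zero-pad to 3 bytes: K' = 84 00 00.
K' ⊕ ipad = b2 36 36.
Inner input = b2 36 36 ∥ 6a 9d 10 67 96.
Inner hash: sum = 178+54+54+106+157+16+103+150 = 818 → 03 32.

0332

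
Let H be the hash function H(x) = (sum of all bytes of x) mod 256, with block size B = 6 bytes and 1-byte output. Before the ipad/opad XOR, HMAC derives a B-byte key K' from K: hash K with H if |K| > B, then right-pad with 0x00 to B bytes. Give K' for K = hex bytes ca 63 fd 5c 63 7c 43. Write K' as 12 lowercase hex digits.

a80000000000

|K| = 7 > B = 6, so first hash the key.
H(K): sum = 202+99+253+92+99+124+67 = 936; mod 256 = 168 → a8.
Zero-pad H(K) = a8 to 6 bytes: K' = a8 00 00 00 00 00.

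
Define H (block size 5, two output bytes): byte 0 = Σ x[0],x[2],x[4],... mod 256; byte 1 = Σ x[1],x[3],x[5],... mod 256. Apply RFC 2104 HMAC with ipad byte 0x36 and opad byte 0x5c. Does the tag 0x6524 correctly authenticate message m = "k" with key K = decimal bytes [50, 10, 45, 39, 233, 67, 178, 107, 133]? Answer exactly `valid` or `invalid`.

invalid

Key decimal bytes [50, 10, 45, 39, 233, 67, 178, 107, 133] = 32 0a 2d 27 e9 43 b2 6b 85 is 9 bytes > B = 5, so hash it first: H(key) = 7f df, then zero-pad to 5 bytes: K' = 7f df 00 00 00.
K' ⊕ ipad = 49 e9 36 36 36; K' ⊕ opad = 23 83 5c 5c 5c.
Inner hash: even-index sum = 181 mod 256 = 181; odd-index sum = 394 mod 256 = 138 → b5 8a.
Outer hash (recomputed tag): even-index sum = 357 mod 256 = 101; odd-index sum = 404 mod 256 = 148 → 65 94.
Recomputed tag = 6594; claimed = 6524 → mismatch.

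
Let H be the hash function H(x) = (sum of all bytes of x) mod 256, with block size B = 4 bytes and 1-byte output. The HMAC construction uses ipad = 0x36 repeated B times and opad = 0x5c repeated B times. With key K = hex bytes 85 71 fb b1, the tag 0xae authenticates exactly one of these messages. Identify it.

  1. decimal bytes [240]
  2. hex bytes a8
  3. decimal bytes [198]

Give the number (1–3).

3

Key hex bytes 85 71 fb b1 is exactly B = 4 bytes: K' = 85 71 fb b1.
K' ⊕ ipad = b3 47 cd 87; K' ⊕ opad = d9 2d a7 ed.
m1: inner = H(b3 47 cd 87 f0) = 3e; tag = H(d9 2d a7 ed 3e) = d8
m2: inner = H(b3 47 cd 87 a8) = f6; tag = H(d9 2d a7 ed f6) = 90
m3: inner = H(b3 47 cd 87 c6) = 14; tag = H(d9 2d a7 ed 14) = ae ← matches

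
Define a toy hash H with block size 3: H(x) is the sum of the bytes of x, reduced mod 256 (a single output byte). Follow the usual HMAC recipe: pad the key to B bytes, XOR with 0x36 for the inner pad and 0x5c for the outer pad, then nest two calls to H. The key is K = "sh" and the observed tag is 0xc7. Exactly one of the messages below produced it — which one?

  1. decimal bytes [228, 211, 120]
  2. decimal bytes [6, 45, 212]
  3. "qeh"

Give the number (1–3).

Key "sh" = 73 68 is 2 bytes ≤ B = 3; zero-pad to 3 bytes: K' = 73 68 00.
K' ⊕ ipad = 45 5e 36; K' ⊕ opad = 2f 34 5c.
m1: inner = H(45 5e 36 e4 d3 78) = 08; tag = H(2f 34 5c 08) = c7 ← matches
m2: inner = H(45 5e 36 06 2d d4) = e0; tag = H(2f 34 5c e0) = 9f
m3: inner = H(45 5e 36 71 65 68) = 17; tag = H(2f 34 5c 17) = d6

1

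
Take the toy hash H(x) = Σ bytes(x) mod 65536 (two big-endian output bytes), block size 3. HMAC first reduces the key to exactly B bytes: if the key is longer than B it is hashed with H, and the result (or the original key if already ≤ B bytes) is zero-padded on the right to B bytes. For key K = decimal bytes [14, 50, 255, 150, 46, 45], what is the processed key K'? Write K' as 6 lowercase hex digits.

|K| = 6 > B = 3, so first hash the key.
H(K): sum = 14+50+255+150+46+45 = 560 → 02 30.
Zero-pad H(K) = 02 30 to 3 bytes: K' = 02 30 00.

023000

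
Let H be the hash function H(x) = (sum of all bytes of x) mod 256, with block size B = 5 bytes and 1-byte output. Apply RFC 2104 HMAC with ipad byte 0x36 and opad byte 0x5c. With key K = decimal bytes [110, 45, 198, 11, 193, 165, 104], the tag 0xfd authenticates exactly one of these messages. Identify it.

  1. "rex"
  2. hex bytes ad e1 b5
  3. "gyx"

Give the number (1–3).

Key decimal bytes [110, 45, 198, 11, 193, 165, 104] = 6e 2d c6 0b c1 a5 68 is 7 bytes > B = 5, so hash it first: H(key) = 3a, then zero-pad to 5 bytes: K' = 3a 00 00 00 00.
K' ⊕ ipad = 0c 36 36 36 36; K' ⊕ opad = 66 5c 5c 5c 5c.
m1: inner = H(0c 36 36 36 36 72 65 78) = 33; tag = H(66 5c 5c 5c 5c 33) = 09
m2: inner = H(0c 36 36 36 36 ad e1 b5) = 27; tag = H(66 5c 5c 5c 5c 27) = fd ← matches
m3: inner = H(0c 36 36 36 36 67 79 78) = 3c; tag = H(66 5c 5c 5c 5c 3c) = 12

2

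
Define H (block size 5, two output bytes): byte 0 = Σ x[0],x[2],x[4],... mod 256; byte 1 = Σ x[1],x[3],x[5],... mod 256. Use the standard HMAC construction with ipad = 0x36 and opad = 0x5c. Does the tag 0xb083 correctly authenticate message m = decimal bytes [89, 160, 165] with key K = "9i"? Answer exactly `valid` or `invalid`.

Key "9i" = 39 69 is 2 bytes ≤ B = 5; zero-pad to 5 bytes: K' = 39 69 00 00 00.
K' ⊕ ipad = 0f 5f 36 36 36; K' ⊕ opad = 65 35 5c 5c 5c.
Inner hash: even-index sum = 283 mod 256 = 27; odd-index sum = 403 mod 256 = 147 → 1b 93.
Outer hash (recomputed tag): even-index sum = 432 mod 256 = 176; odd-index sum = 172 mod 256 = 172 → b0 ac.
Recomputed tag = b0ac; claimed = b083 → mismatch.

invalid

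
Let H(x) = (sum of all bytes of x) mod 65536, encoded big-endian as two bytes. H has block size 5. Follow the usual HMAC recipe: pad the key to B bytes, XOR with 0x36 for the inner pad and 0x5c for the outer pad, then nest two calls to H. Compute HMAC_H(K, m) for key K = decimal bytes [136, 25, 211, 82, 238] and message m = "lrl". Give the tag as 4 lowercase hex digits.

Key decimal bytes [136, 25, 211, 82, 238] = 88 19 d3 52 ee is exactly B = 5 bytes: K' = 88 19 d3 52 ee.
K' ⊕ ipad = be 2f e5 64 d8.  K' ⊕ opad = d4 45 8f 0e b2.
Inner input = (K'⊕ipad) ∥ m = be 2f e5 64 d8 ∥ 6c 72 6c.
Inner hash: sum = 190+47+229+100+216+108+114+108 = 1112 → 04 58.
Outer input = (K'⊕opad) ∥ inner = d4 45 8f 0e b2 ∥ 04 58.
Outer hash (tag): sum = 212+69+143+14+178+4+88 = 708 → 02 c4.

02c4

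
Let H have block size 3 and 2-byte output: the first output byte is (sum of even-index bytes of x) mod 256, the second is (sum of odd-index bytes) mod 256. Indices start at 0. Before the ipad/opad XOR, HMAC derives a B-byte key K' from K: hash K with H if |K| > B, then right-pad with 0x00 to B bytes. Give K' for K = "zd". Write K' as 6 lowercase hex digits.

7a6400

Key "zd" = 7a 64 is 2 bytes ≤ B = 3; zero-pad to 3 bytes: K' = 7a 64 00.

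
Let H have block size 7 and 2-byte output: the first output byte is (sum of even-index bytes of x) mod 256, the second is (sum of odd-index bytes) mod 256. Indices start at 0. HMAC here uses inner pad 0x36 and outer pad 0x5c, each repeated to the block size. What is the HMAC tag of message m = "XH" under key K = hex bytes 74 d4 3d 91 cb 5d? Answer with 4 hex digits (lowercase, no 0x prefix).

c81e

Key hex bytes 74 d4 3d 91 cb 5d is 6 bytes ≤ B = 7; zero-pad to 7 bytes: K' = 74 d4 3d 91 cb 5d 00.
K' ⊕ ipad = 42 e2 0b a7 fd 6b 36.  K' ⊕ opad = 28 88 61 cd 97 01 5c.
Inner input = (K'⊕ipad) ∥ m = 42 e2 0b a7 fd 6b 36 ∥ 58 48.
Inner hash: even-index sum = 456 mod 256 = 200; odd-index sum = 588 mod 256 = 76 → c8 4c.
Outer input = (K'⊕opad) ∥ inner = 28 88 61 cd 97 01 5c ∥ c8 4c.
Outer hash (tag): even-index sum = 456 mod 256 = 200; odd-index sum = 542 mod 256 = 30 → c8 1e.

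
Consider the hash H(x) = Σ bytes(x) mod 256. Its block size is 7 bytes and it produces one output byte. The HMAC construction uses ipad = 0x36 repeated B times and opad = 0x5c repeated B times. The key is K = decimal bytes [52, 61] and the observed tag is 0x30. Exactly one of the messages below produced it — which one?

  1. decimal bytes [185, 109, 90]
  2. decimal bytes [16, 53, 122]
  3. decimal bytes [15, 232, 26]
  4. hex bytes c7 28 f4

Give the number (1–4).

Key decimal bytes [52, 61] = 34 3d is 2 bytes ≤ B = 7; zero-pad to 7 bytes: K' = 34 3d 00 00 00 00 00.
K' ⊕ ipad = 02 0b 36 36 36 36 36; K' ⊕ opad = 68 61 5c 5c 5c 5c 5c.
m1: inner = H(02 0b 36 36 36 36 36 b9 6d 5a) = 9b; tag = H(68 61 5c 5c 5c 5c 5c 9b) = 30 ← matches
m2: inner = H(02 0b 36 36 36 36 36 10 35 7a) = da; tag = H(68 61 5c 5c 5c 5c 5c da) = 6f
m3: inner = H(02 0b 36 36 36 36 36 0f e8 1a) = 2c; tag = H(68 61 5c 5c 5c 5c 5c 2c) = c1
m4: inner = H(02 0b 36 36 36 36 36 c7 28 f4) = fe; tag = H(68 61 5c 5c 5c 5c 5c fe) = 93

1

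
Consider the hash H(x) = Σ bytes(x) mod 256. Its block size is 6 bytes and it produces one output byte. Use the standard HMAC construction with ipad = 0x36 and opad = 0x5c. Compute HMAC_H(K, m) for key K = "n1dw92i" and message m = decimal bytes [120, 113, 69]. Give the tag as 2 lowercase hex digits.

92

Key "n1dw92i" = 6e 31 64 77 39 32 69 is 7 bytes > B = 6, so hash it first: H(key) = 4e, then zero-pad to 6 bytes: K' = 4e 00 00 00 00 00.
K' ⊕ ipad = 78 36 36 36 36 36.  K' ⊕ opad = 12 5c 5c 5c 5c 5c.
Inner input = (K'⊕ipad) ∥ m = 78 36 36 36 36 36 ∥ 78 71 45.
Inner hash: sum = 120+54+54+54+54+54+120+113+69 = 692; mod 256 = 180 → b4.
Outer input = (K'⊕opad) ∥ inner = 12 5c 5c 5c 5c 5c ∥ b4.
Outer hash (tag): sum = 18+92+92+92+92+92+180 = 658; mod 256 = 146 → 92.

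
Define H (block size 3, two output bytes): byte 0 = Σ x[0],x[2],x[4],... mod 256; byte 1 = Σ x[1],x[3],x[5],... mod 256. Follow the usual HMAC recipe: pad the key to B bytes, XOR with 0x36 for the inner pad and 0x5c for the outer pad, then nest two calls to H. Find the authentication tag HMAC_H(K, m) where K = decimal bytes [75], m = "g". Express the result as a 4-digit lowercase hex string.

100f

Key decimal bytes [75] = 4b is 1 byte ≤ B = 3; zero-pad to 3 bytes: K' = 4b 00 00.
K' ⊕ ipad = 7d 36 36.  K' ⊕ opad = 17 5c 5c.
Inner input = (K'⊕ipad) ∥ m = 7d 36 36 ∥ 67.
Inner hash: even-index sum = 179 mod 256 = 179; odd-index sum = 157 mod 256 = 157 → b3 9d.
Outer input = (K'⊕opad) ∥ inner = 17 5c 5c ∥ b3 9d.
Outer hash (tag): even-index sum = 272 mod 256 = 16; odd-index sum = 271 mod 256 = 15 → 10 0f.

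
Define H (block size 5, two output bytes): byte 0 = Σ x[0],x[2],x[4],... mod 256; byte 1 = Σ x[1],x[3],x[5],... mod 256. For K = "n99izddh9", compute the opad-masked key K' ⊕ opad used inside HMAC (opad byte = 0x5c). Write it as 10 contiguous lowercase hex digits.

e2325c5c5c

Key "n99izddh9" = 6e 39 39 69 7a 64 64 68 39 is 9 bytes > B = 5, so hash it first: H(key) = be 6e, then zero-pad to 5 bytes: K' = be 6e 00 00 00.
XOR each byte with 0x5c: be⊕5c=e2, 6e⊕5c=32, 00⊕5c=5c, 00⊕5c=5c, 00⊕5c=5c.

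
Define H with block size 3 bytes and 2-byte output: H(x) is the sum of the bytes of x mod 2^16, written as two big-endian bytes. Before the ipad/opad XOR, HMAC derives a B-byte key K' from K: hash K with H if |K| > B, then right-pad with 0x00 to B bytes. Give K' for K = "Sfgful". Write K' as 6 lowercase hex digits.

026700

|K| = 6 > B = 3, so first hash the key.
H(K): sum = 83+102+103+102+117+108 = 615 → 02 67.
Zero-pad H(K) = 02 67 to 3 bytes: K' = 02 67 00.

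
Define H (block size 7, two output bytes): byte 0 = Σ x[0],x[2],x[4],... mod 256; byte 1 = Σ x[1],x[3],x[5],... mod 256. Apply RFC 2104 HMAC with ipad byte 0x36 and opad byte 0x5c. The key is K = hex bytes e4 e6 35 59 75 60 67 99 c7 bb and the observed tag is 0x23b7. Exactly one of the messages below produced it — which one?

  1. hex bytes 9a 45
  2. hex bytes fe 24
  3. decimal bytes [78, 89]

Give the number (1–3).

2

Key hex bytes e4 e6 35 59 75 60 67 99 c7 bb is 10 bytes > B = 7, so hash it first: H(key) = bc f3, then zero-pad to 7 bytes: K' = bc f3 00 00 00 00 00.
K' ⊕ ipad = 8a c5 36 36 36 36 36; K' ⊕ opad = e0 af 5c 5c 5c 5c 5c.
m1: inner = H(8a c5 36 36 36 36 36 9a 45) = 71 cb; tag = H(e0 af 5c 5c 5c 5c 5c 71 cb) = bfd8
m2: inner = H(8a c5 36 36 36 36 36 fe 24) = 50 2f; tag = H(e0 af 5c 5c 5c 5c 5c 50 2f) = 23b7 ← matches
m3: inner = H(8a c5 36 36 36 36 36 4e 59) = 85 7f; tag = H(e0 af 5c 5c 5c 5c 5c 85 7f) = 73ec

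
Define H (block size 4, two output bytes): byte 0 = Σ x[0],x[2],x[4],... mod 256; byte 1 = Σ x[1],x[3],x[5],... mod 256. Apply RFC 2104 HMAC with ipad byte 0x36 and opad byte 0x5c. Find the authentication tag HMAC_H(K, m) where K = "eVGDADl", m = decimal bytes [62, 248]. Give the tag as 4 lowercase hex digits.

Key "eVGDADl" = 65 56 47 44 41 44 6c is 7 bytes > B = 4, so hash it first: H(key) = 59 de, then zero-pad to 4 bytes: K' = 59 de 00 00.
K' ⊕ ipad = 6f e8 36 36.  K' ⊕ opad = 05 82 5c 5c.
Inner input = (K'⊕ipad) ∥ m = 6f e8 36 36 ∥ 3e f8.
Inner hash: even-index sum = 227 mod 256 = 227; odd-index sum = 534 mod 256 = 22 → e3 16.
Outer input = (K'⊕opad) ∥ inner = 05 82 5c 5c ∥ e3 16.
Outer hash (tag): even-index sum = 324 mod 256 = 68; odd-index sum = 244 mod 256 = 244 → 44 f4.

44f4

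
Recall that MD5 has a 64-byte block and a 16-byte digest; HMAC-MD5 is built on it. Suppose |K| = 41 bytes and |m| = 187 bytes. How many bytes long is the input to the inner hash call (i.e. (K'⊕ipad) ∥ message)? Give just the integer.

Key is 41 ≤ 64 bytes, zero-padded: |K'| = 64.
Inner input = (K'⊕ipad) ∥ m → 64 + 187 = 251 bytes.

251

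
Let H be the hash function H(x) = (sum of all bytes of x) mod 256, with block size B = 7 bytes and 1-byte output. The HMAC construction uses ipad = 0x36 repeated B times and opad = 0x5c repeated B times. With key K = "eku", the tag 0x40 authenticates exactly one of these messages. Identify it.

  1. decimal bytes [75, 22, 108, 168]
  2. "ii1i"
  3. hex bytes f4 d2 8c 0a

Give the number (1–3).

2

Key "eku" = 65 6b 75 is 3 bytes ≤ B = 7; zero-pad to 7 bytes: K' = 65 6b 75 00 00 00 00.
K' ⊕ ipad = 53 5d 43 36 36 36 36; K' ⊕ opad = 39 37 29 5c 5c 5c 5c.
m1: inner = H(53 5d 43 36 36 36 36 4b 16 6c a8) = 40; tag = H(39 37 29 5c 5c 5c 5c 40) = 49
m2: inner = H(53 5d 43 36 36 36 36 69 69 31 69) = 37; tag = H(39 37 29 5c 5c 5c 5c 37) = 40 ← matches
m3: inner = H(53 5d 43 36 36 36 36 f4 d2 8c 0a) = 27; tag = H(39 37 29 5c 5c 5c 5c 27) = 30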